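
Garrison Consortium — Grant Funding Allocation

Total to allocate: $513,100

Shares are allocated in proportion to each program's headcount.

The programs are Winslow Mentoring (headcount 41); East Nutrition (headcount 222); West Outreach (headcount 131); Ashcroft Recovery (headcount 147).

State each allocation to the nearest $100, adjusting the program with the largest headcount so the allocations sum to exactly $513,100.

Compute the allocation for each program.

Headcount total: 41 + 222 + 131 + 147 = 541.
Proportional shares: Winslow Mentoring 38,885.58; East Nutrition 210,551.20; West Outreach 124,244.18; Ashcroft Recovery 139,419.04.
After rounding ($100): Winslow Mentoring $38,900; East Nutrition $210,600; West Outreach $124,200; Ashcroft Recovery $139,400. Sum = $513,100.
Sum already equals the total — no adjustment.

Winslow Mentoring: $38,900 · East Nutrition: $210,600 · West Outreach: $124,200 · Ashcroft Recovery: $139,400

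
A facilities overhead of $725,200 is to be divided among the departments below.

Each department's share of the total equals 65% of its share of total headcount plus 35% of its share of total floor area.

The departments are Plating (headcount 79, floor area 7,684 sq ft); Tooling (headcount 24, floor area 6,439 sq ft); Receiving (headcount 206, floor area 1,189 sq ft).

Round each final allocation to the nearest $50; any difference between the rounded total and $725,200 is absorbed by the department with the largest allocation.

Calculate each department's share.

Totals — headcount 309, floor area 15,312.
Composite weights (65% headcount + 35% floor area): Plating 0.3418; Tooling 0.1977; Receiving 0.4605.
Pro-rata amounts: Plating 247,888.77; Tooling 143,348.39; Receiving 333,962.84.
After rounding ($50): Plating $247,900; Tooling $143,350; Receiving $333,950. Sum = $725,200.
Rounded total matches; no reconciliation needed.

Plating: $247,900 | Tooling: $143,350 | Receiving: $333,950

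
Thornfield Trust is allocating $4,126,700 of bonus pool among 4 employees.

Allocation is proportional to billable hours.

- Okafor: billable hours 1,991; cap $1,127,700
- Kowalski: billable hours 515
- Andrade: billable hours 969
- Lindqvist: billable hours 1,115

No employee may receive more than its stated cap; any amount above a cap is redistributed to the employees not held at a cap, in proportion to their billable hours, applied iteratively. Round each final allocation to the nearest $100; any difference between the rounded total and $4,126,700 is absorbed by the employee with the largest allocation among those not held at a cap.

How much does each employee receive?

Okafor: $1,127,700 | Kowalski: $594,300 | Andrade: $1,118,100 | Lindqvist: $1,286,600

Sum of billable hours: 4,590.
Proportional shares (ignoring caps): Okafor 1,790,034.79; Kowalski 463,017.54; Andrade 871,192.22; Lindqvist 1,002,455.45.
Held at cap: Okafor ($1,127,700); remaining pool $2,999,000 reallocated over remaining billable hours 2,599.
Shares after redistribution: Kowalski 594,261.25 → $594,300; Andrade 1,118,134.28 → $1,118,100; Lindqvist 1,286,604.46 → $1,286,600.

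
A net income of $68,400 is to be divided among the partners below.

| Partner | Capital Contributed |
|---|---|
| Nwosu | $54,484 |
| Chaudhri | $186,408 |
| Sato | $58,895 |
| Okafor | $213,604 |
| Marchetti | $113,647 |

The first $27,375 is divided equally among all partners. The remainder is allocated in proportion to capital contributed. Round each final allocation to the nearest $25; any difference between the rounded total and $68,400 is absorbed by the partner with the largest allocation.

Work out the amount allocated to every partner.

Nwosu: $9,050 · Chaudhri: $17,675 · Sato: $9,325 · Okafor: $19,450 · Marchetti: $12,900

$27,375 shared equally gives $5,475 per partner.
Remainder $41,025 by capital contributed (total 627,038): Nwosu 3,564.71 → $3,575; Chaudhri 12,196.05 → $12,200; Sato 3,853.30 → $3,850; Okafor 13,975.40 → $13,975; Marchetti 7,435.54 → $7,425.
Totals: Nwosu $5,475 + $3,575 = $9,050; Chaudhri $5,475 + $12,200 = $17,675; Sato $5,475 + $3,850 = $9,325; Okafor $5,475 + $13,975 = $19,450; Marchetti $5,475 + $7,425 = $12,900.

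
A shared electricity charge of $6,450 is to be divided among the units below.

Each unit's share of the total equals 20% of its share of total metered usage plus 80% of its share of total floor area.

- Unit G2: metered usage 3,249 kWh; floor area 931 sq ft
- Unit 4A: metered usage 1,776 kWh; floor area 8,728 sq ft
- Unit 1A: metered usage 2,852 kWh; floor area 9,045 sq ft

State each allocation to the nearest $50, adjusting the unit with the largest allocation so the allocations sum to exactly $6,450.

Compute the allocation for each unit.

Unit G2: $800; Unit 4A: $2,700; Unit 1A: $2,950

Metered usage total 7,877; floor area total 18,704.
Combined weights (20% metered usage + 80% floor area): Unit G2 0.1223; Unit 4A 0.4184; Unit 1A 0.4593.
Pro-rata amounts: Unit G2 788.92; Unit 4A 2,698.70; Unit 1A 2,962.37.
After rounding ($50): Unit G2 $800; Unit 4A $2,700; Unit 1A $2,950. Sum = $6,450.
Sum already equals the total — no adjustment.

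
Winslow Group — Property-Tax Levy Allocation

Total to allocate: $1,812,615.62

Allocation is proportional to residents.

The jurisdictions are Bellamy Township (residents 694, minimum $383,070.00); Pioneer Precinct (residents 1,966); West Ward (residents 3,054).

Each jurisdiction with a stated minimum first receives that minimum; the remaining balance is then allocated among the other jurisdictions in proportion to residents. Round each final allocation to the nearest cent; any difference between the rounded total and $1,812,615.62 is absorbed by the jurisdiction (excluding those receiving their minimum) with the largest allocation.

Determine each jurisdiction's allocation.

Fund the minimums — Bellamy Township $383,070.00. Residual $1,429,545.62.
Residual split over remaining residents 5,020: Pioneer Precinct 559,857.9062 → $559,857.91; West Ward 869,687.7138 → $869,687.71.

Bellamy Township: $383,070.00; Pioneer Precinct: $559,857.91; West Ward: $869,687.71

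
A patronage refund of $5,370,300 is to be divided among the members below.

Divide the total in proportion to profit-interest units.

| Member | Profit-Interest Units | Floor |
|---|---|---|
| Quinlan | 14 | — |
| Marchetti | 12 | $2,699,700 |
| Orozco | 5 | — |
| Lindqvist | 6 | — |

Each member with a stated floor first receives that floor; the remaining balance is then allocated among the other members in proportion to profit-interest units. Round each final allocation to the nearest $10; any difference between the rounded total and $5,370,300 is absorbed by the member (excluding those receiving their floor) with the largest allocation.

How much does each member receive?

Quinlan: $1,495,540; Marchetti: $2,699,700; Orozco: $534,120; Lindqvist: $640,940

Guaranteed amounts: Marchetti $2,699,700. Residual $2,670,600.
Residual split over remaining profit-interest units 25: Quinlan 1,495,536.00 → $1,495,540; Orozco 534,120.00 → $534,120; Lindqvist 640,944.00 → $640,940.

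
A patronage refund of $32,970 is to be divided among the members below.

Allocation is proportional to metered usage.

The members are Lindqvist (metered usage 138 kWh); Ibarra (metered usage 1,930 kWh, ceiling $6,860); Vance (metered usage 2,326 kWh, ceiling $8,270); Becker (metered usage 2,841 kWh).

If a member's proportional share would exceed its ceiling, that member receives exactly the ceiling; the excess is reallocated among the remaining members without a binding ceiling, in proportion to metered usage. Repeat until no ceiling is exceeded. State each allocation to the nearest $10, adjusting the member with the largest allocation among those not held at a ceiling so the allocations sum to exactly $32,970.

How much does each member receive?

Lindqvist: $830 | Ibarra: $6,860 | Vance: $8,270 | Becker: $17,010

Combined metered usage = 7,235.
Pro-rata shares before constraints: Lindqvist 628.87; Ibarra 8,795.04; Vance 10,599.62; Becker 12,946.48.
Capped: Ibarra ($6,860), Vance ($8,270); residual $17,840 reallocated over remaining metered usage 2,979.
Remaining shares: Lindqvist 826.42 → $830; Becker 17,013.58 → $17,010.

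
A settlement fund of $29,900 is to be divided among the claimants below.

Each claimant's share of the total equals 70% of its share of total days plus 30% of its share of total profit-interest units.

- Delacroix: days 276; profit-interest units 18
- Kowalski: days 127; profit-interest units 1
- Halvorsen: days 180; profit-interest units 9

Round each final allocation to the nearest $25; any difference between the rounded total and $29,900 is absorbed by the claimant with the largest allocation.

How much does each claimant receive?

Delacroix: $15,675; Kowalski: $4,875; Halvorsen: $9,350

Totals — days 583, profit-interest units 28.
Blended shares (70% days + 30% profit-interest units): Delacroix 0.5242; Kowalski 0.1632; Halvorsen 0.3126.
Unrounded shares: Delacroix 15,674.97; Kowalski 4,879.72; Halvorsen 9,345.31.
Rounded to nearest $25: Delacroix $15,675; Kowalski $4,875; Halvorsen $9,350. Sum = $29,900.
Rounded total matches; no reconciliation needed.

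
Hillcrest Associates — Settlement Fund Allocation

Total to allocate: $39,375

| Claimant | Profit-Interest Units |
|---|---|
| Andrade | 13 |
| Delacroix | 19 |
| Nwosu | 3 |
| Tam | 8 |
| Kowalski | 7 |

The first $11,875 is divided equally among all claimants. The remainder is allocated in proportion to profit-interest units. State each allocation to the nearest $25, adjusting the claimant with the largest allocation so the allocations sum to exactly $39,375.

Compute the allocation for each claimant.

Andrade: $9,525; Delacroix: $12,825; Nwosu: $4,025; Tam: $6,775; Kowalski: $6,225

Equal tier: $11,875 ÷ 5 = $2,375 apiece.
Remainder $27,500 by profit-interest units (total 50): Andrade 7,150.00 → $7,150; Delacroix 10,450.00 → $10,450; Nwosu 1,650.00 → $1,650; Tam 4,400.00 → $4,400; Kowalski 3,850.00 → $3,850.
Totals: Andrade $2,375 + $7,150 = $9,525; Delacroix $2,375 + $10,450 = $12,825; Nwosu $2,375 + $1,650 = $4,025; Tam $2,375 + $4,400 = $6,775; Kowalski $2,375 + $3,850 = $6,225.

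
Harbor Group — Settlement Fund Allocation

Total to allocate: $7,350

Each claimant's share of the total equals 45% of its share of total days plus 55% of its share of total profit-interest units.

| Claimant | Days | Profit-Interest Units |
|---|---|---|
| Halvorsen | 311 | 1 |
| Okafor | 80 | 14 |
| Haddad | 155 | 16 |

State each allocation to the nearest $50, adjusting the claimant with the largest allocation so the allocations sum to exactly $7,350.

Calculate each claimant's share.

Halvorsen: $2,000; Okafor: $2,300; Haddad: $3,050

Days total 546; profit-interest units total 31.
Blended shares (45% days + 55% profit-interest units): Halvorsen 0.2741; Okafor 0.3143; Haddad 0.4116.
Unrounded shares: Halvorsen 2,014.35; Okafor 2,310.26; Haddad 3,025.39.
Rounded to nearest $50: Halvorsen $2,000; Okafor $2,300; Haddad $3,050. Sum = $7,350.
Rounded total matches; no reconciliation needed.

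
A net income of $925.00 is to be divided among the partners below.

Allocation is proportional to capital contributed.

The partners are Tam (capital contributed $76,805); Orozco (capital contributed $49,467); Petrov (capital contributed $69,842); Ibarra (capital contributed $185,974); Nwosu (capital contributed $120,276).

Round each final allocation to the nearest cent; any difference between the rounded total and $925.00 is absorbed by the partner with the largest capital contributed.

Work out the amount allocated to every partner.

Combined capital contributed = 76,805 + 49,467 + 69,842 + 185,974 + 120,276 = 502,364.
Pro-rata amounts: Tam 141.4206; Orozco 91.0833; Petrov 128.5997; Ibarra 342.4329; Nwosu 221.4635.
Rounded to nearest cent: Tam $141.42; Orozco $91.08; Petrov $128.60; Ibarra $342.43; Nwosu $221.46. Sum = $924.99.
Difference $925.00 − $924.99 = +$0.01 applied to largest capital contributed (Ibarra): Ibarra becomes $342.44.

Tam: $141.42; Orozco: $91.08; Petrov: $128.60; Ibarra: $342.44; Nwosu: $221.46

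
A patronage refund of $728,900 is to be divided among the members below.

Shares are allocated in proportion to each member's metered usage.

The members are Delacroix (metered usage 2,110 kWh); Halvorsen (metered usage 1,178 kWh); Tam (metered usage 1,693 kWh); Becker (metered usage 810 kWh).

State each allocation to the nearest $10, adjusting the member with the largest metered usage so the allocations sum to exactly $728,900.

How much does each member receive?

Metered usage total: 5,791.
Raw shares: Delacroix 2,110/5,791 × $728,900 = 265,580.90; Halvorsen 1,178/5,791 × $728,900 = 148,272.18; Tam 1,693/5,791 × $728,900 = 213,094.06; Becker 810/5,791 × $728,900 = 101,952.86.
After rounding ($10): Delacroix $265,580; Halvorsen $148,270; Tam $213,090; Becker $101,950. Sum = $728,890.
Difference $728,900 − $728,890 = +$10 applied to largest metered usage (Delacroix): Delacroix becomes $265,590.

Delacroix: $265,590 · Halvorsen: $148,270 · Tam: $213,090 · Becker: $101,950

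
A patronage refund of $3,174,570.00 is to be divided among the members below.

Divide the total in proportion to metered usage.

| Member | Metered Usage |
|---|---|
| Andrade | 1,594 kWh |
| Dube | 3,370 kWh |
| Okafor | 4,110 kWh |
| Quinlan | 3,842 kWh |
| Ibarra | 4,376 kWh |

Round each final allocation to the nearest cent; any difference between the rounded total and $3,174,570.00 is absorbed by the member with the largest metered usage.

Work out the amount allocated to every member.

Andrade: $292,636.17 · Dube: $618,684.99 · Okafor: $754,538.67 · Quinlan: $705,337.61 · Ibarra: $803,372.56

Total metered usage = 1,594 + 3,370 + 4,110 + 3,842 + 4,376 = 17,292.
Raw shares: Andrade 292,636.1659; Dube 618,684.9931; Okafor 754,538.6711; Quinlan 705,337.6093; Ibarra 803,372.5607.
Rounded to nearest cent: Andrade $292,636.17; Dube $618,684.99; Okafor $754,538.67; Quinlan $705,337.61; Ibarra $803,372.56. Sum = $3,174,570.00.
Sum already equals the total — no adjustment.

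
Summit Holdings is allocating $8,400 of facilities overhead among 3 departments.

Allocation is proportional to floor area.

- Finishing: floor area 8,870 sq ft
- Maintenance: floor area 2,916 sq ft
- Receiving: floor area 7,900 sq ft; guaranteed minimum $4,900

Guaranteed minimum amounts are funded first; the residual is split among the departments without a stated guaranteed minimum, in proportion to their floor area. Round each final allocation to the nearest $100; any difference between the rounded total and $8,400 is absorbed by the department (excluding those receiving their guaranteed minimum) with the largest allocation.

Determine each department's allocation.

Guaranteed amounts: Receiving $4,900. Residual $3,500.
Residual split over remaining floor area 11,786: Finishing 2,634.06 → $2,600; Maintenance 865.94 → $900.

Finishing: $2,600 | Maintenance: $900 | Receiving: $4,900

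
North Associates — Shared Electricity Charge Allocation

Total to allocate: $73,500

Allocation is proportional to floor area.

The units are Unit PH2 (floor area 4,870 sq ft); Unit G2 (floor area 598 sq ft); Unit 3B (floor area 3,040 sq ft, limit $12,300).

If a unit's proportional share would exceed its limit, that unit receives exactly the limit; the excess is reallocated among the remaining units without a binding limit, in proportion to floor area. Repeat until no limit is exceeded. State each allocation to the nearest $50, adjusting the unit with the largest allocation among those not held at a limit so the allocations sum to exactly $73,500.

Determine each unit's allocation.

Unit PH2: $54,500 · Unit G2: $6,700 · Unit 3B: $12,300

Combined floor area = 8,508.
Unconstrained shares: Unit PH2 42,071.58; Unit G2 5,166.08; Unit 3B 26,262.34.
Held at cap: Unit 3B ($12,300); remaining pool $61,200 reallocated over remaining floor area 5,468.
Redistributed shares: Unit PH2 54,506.95 → $54,500; Unit G2 6,693.05 → $6,700.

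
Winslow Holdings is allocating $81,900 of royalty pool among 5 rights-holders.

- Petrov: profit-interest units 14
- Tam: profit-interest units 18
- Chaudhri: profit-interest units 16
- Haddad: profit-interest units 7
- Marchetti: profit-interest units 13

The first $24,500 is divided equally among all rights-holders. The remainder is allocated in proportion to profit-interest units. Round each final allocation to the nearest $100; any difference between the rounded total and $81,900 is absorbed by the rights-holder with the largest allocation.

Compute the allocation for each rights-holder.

Petrov: $16,700 | Tam: $20,100 | Chaudhri: $18,400 | Haddad: $10,800 | Marchetti: $15,900

$24,500 shared equally gives $4,900 per rights-holder.
Remainder $57,400 by profit-interest units (total 68): Petrov 11,817.65 → $11,800; Tam 15,194.12 → $15,200; Chaudhri 13,505.88 → $13,500; Haddad 5,908.82 → $5,900; Marchetti 10,973.53 → $11,000.
Totals: Petrov $4,900 + $11,800 = $16,700; Tam $4,900 + $15,200 = $20,100; Chaudhri $4,900 + $13,500 = $18,400; Haddad $4,900 + $5,900 = $10,800; Marchetti $4,900 + $11,000 = $15,900.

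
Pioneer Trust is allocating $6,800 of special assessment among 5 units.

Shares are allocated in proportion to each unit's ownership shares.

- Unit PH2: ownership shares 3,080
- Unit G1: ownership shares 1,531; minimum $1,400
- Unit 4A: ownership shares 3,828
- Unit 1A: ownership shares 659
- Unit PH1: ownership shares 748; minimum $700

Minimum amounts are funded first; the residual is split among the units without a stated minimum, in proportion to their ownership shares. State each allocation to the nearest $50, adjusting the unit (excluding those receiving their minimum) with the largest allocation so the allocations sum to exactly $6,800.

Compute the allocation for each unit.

Guaranteed amounts: Unit G1 $1,400; Unit PH1 $700. Balance $4,700.
Balance split over remaining ownership shares 7,567: Unit PH2 1,913.04 → $1,900; Unit 4A 2,377.64 → $2,400; Unit 1A 409.32 → $400.

Unit PH2: $1,900 | Unit G1: $1,400 | Unit 4A: $2,400 | Unit 1A: $400 | Unit PH1: $700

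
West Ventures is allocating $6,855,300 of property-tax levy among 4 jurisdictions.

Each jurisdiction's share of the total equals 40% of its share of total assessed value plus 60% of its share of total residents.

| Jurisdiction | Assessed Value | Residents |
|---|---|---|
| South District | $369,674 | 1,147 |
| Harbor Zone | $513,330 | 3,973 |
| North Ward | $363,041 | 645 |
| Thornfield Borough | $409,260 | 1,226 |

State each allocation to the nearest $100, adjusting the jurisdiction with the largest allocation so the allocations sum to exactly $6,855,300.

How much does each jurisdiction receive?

South District: $1,287,200 | Harbor Zone: $3,187,900 | North Ward: $980,900 | Thornfield Borough: $1,399,300

Assessed value total 1,655,305; residents total 6,991.
Blended shares (40% assessed value + 60% residents): South District 0.1878; Harbor Zone 0.4650; North Ward 0.1431; Thornfield Borough 0.2041.
Raw shares: South District 1,287,230.51; Harbor Zone 3,187,893.25; North Ward 980,889.01; Thornfield Borough 1,399,287.22.
At nearest $100: South District $1,287,200; Harbor Zone $3,187,900; North Ward $980,900; Thornfield Borough $1,399,300. Sum = $6,855,300.
No rounding difference to absorb.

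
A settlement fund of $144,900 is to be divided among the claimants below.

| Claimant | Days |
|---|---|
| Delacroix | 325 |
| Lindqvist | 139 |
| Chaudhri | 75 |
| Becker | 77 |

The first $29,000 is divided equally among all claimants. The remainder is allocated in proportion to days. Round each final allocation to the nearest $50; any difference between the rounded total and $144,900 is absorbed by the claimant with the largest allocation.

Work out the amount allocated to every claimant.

Equal tier: $29,000 ÷ 4 = $7,250 apiece.
Remainder $115,900 by days (total 616): Delacroix 61,148.54 → $61,150; Lindqvist 26,152.76 → $26,150; Chaudhri 14,111.20 → $14,100; Becker 14,487.50 → $14,500.
Totals: Delacroix $7,250 + $61,150 = $68,400; Lindqvist $7,250 + $26,150 = $33,400; Chaudhri $7,250 + $14,100 = $21,350; Becker $7,250 + $14,500 = $21,750.

Delacroix: $68,400 | Lindqvist: $33,400 | Chaudhri: $21,350 | Becker: $21,750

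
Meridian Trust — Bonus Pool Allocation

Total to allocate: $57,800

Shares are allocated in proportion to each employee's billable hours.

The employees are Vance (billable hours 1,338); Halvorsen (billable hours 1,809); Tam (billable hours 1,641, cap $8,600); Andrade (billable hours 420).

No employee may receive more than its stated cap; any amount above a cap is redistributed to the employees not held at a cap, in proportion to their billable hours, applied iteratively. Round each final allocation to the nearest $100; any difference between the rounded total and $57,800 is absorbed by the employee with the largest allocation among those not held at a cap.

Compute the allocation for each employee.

Vance: $18,500 · Halvorsen: $24,900 · Tam: $8,600 · Andrade: $5,800

Combined billable hours = 5,208.
Proportional shares (ignoring caps): Vance 14,849.54; Halvorsen 20,076.84; Tam 18,212.33; Andrade 4,661.29.
Capped: Tam ($8,600); balance $49,200 reallocated over remaining billable hours 3,567.
Remaining shares: Vance 18,455.17 → $18,500; Halvorsen 24,951.72 → $25,000; Andrade 5,793.10 → $5,800.
Rounding difference −$100 applied to Halvorsen → $24,900.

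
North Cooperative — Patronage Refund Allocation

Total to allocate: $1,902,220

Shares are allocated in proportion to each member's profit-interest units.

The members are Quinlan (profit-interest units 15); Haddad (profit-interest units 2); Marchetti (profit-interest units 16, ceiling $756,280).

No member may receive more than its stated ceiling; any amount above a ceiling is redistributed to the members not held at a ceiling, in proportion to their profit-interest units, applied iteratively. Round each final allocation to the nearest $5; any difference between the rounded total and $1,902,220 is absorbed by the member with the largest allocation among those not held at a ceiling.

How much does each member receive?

Profit-interest units total: 33.
Unconstrained shares: Quinlan 864,645.45; Haddad 115,286.06; Marchetti 922,288.48.
Capped: Marchetti ($756,280); balance $1,145,940 reallocated over remaining profit-interest units 17.
Shares after redistribution: Quinlan 1,011,123.53 → $1,011,125; Haddad 134,816.47 → $134,815.

Quinlan: $1,011,125; Haddad: $134,815; Marchetti: $756,280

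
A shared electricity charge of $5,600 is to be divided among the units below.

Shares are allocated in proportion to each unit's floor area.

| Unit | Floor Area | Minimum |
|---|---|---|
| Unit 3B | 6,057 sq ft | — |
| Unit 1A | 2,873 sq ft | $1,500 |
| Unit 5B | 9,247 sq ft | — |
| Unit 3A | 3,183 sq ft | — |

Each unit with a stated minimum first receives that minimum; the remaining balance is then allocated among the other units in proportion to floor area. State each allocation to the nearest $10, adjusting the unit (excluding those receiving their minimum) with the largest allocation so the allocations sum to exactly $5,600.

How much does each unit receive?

Unit 3B: $1,340 · Unit 1A: $1,500 · Unit 5B: $2,050 · Unit 3A: $710

Minimums first: Unit 1A $1,500. Remaining pool $4,100.
Remaining pool split over remaining floor area 18,487: Unit 3B 1,343.31 → $1,340; Unit 5B 2,050.78 → $2,050; Unit 3A 705.92 → $710.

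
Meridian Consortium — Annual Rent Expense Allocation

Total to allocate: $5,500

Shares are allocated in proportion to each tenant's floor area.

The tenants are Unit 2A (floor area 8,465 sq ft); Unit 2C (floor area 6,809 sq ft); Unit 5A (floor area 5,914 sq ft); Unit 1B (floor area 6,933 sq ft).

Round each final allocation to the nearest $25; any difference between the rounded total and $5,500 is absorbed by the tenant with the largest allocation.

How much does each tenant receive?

Unit 2A: $1,675 | Unit 2C: $1,325 | Unit 5A: $1,150 | Unit 1B: $1,350

Floor area total: 28,121.
Raw shares: Unit 2A 8,465/28,121 × $5,500 = 1,655.61; Unit 2C 6,809/28,121 × $5,500 = 1,331.73; Unit 5A 5,914/28,121 × $5,500 = 1,156.68; Unit 1B 6,933/28,121 × $5,500 = 1,355.98.
Rounded to nearest $25: Unit 2A $1,650; Unit 2C $1,325; Unit 5A $1,150; Unit 1B $1,350. Sum = $5,475.
Difference $5,500 − $5,475 = +$25 applied to largest allocation (Unit 2A): Unit 2A becomes $1,675.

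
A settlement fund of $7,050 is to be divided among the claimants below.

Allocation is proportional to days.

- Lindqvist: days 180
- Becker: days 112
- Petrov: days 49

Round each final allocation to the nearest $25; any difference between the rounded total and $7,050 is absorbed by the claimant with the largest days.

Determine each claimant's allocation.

Sum of days: 180 + 112 + 49 = 341.
Proportional shares: Lindqvist 3,721.41; Becker 2,315.54; Petrov 1,013.05.
After rounding ($25): Lindqvist $3,725; Becker $2,325; Petrov $1,025. Sum = $7,075.
Difference $7,050 − $7,075 = −$25 applied to largest days (Lindqvist): Lindqvist becomes $3,700.

Lindqvist: $3,700 · Becker: $2,325 · Petrov: $1,025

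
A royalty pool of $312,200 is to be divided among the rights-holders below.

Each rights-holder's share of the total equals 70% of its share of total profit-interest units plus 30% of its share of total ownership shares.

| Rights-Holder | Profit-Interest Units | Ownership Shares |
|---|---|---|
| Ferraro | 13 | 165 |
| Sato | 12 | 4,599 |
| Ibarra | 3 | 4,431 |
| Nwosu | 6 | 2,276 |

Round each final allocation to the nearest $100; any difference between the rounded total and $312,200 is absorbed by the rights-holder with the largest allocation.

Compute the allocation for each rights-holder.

Profit-interest units total 34; ownership shares total 11,471.
Composite weights (70% profit-interest units + 30% ownership shares): Ferraro 0.2720; Sato 0.3673; Ibarra 0.1776; Nwosu 0.1831.
Pro-rata amounts: Ferraro 84,906.63; Sato 114,682.31; Ibarra 55,461.78; Nwosu 57,149.28.
Rounded to nearest $100: Ferraro $84,900; Sato $114,700; Ibarra $55,500; Nwosu $57,100. Sum = $312,200.
No rounding difference to absorb.

Ferraro: $84,900 · Sato: $114,700 · Ibarra: $55,500 · Nwosu: $57,100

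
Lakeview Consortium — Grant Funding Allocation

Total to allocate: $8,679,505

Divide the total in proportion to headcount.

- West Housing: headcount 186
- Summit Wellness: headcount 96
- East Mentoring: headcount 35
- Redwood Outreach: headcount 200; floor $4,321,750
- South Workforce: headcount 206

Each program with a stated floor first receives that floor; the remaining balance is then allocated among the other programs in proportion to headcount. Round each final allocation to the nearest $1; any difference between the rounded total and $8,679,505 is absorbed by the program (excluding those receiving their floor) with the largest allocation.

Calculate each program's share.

Minimums first: Redwood Outreach $4,321,750. Remaining pool $4,357,755.
Remaining pool split over remaining headcount 523: West Housing 1,549,794.32 → $1,549,794; Summit Wellness 799,893.84 → $799,894; East Mentoring 291,627.96 → $291,628; South Workforce 1,716,438.87 → $1,716,439.

West Housing: $1,549,794 · Summit Wellness: $799,894 · East Mentoring: $291,628 · Redwood Outreach: $4,321,750 · South Workforce: $1,716,439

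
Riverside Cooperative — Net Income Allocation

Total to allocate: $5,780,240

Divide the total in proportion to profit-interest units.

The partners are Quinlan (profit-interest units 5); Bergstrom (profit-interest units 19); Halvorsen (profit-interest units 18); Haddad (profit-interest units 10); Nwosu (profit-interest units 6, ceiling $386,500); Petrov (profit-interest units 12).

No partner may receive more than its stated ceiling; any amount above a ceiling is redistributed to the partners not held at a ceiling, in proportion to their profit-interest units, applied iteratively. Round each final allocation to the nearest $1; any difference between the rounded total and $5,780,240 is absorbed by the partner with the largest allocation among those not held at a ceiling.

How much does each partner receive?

Profit-interest units total: 70.
Pro-rata shares before constraints: Quinlan 412,874.29; Bergstrom 1,568,922.29; Halvorsen 1,486,347.43; Haddad 825,748.57; Nwosu 495,449.14; Petrov 990,898.29.
Held at cap: Nwosu ($386,500); residual $5,393,740 reallocated over remaining profit-interest units 64.
Redistributed shares: Quinlan 421,385.94 → $421,386; Bergstrom 1,601,266.56 → $1,601,267; Halvorsen 1,516,989.38 → $1,516,989; Haddad 842,771.88 → $842,772; Petrov 1,011,326.25 → $1,011,326.

Quinlan: $421,386; Bergstrom: $1,601,267; Halvorsen: $1,516,989; Haddad: $842,772; Nwosu: $386,500; Petrov: $1,011,326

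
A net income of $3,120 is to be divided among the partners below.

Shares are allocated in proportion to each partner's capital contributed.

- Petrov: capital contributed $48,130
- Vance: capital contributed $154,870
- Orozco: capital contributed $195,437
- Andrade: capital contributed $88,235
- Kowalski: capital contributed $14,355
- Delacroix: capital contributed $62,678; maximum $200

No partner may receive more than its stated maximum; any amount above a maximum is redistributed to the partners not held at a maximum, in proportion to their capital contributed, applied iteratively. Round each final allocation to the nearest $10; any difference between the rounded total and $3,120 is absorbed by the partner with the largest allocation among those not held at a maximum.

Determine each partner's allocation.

Combined capital contributed = 563,705.
Proportional shares (ignoring caps): Petrov 266.39; Vance 857.18; Orozco 1,081.71; Andrade 488.36; Kowalski 79.45; Delacroix 346.91.
Held at cap: Delacroix ($200); remaining pool $2,920 reallocated over remaining capital contributed 501,027.
Redistributed shares: Petrov 280.50 → $280; Vance 902.59 → $900; Orozco 1,139.01 → $1,140; Andrade 514.24 → $510; Kowalski 83.66 → $80.
Rounding difference +$10 applied to Orozco → $1,150.

Petrov: $280 | Vance: $900 | Orozco: $1,150 | Andrade: $510 | Kowalski: $80 | Delacroix: $200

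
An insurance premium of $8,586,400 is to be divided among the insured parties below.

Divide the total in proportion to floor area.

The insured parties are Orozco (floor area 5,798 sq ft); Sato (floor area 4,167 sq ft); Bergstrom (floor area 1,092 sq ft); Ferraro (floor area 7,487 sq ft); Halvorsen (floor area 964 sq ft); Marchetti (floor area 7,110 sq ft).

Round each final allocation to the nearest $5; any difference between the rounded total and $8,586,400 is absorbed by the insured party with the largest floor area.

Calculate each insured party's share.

Floor area total: 26,618.
Proportional shares: Orozco 5,798/26,618 × $8,586,400 = 1,870,311.34; Sato 4,167/26,618 × $8,586,400 = 1,344,185.47; Bergstrom 1,092/26,618 × $8,586,400 = 352,255.95; Ferraro 7,487/26,618 × $8,586,400 = 2,415,146.77; Halvorsen 964/26,618 × $8,586,400 = 310,965.87; Marchetti 7,110/26,618 × $8,586,400 = 2,293,534.60.
After rounding ($5): Orozco $1,870,310; Sato $1,344,185; Bergstrom $352,255; Ferraro $2,415,145; Halvorsen $310,965; Marchetti $2,293,535. Sum = $8,586,395.
Difference $8,586,400 − $8,586,395 = +$5 applied to largest floor area (Ferraro): Ferraro becomes $2,415,150.

Orozco: $1,870,310 · Sato: $1,344,185 · Bergstrom: $352,255 · Ferraro: $2,415,150 · Halvorsen: $310,965 · Marchetti: $2,293,535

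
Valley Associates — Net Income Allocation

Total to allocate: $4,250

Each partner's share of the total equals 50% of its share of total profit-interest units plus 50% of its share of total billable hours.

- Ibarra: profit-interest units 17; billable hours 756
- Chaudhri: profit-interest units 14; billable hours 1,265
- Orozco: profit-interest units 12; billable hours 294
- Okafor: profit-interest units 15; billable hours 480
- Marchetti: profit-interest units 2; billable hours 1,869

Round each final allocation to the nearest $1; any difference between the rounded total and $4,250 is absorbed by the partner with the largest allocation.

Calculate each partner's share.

Profit-interest units total 60; billable hours total 4,664.
Composite weights (50% profit-interest units + 50% billable hours): Ibarra 0.2227; Chaudhri 0.2523; Orozco 0.1315; Okafor 0.1765; Marchetti 0.2170.
Raw shares: Ibarra 946.53; Chaudhri 1,072.19; Orozco 558.95; Okafor 749.95; Marchetti 922.38.
Rounded to nearest $1: Ibarra $947; Chaudhri $1,072; Orozco $559; Okafor $750; Marchetti $922. Sum = $4,250.
Rounded total matches; no reconciliation needed.

Ibarra: $947 · Chaudhri: $1,072 · Orozco: $559 · Okafor: $750 · Marchetti: $922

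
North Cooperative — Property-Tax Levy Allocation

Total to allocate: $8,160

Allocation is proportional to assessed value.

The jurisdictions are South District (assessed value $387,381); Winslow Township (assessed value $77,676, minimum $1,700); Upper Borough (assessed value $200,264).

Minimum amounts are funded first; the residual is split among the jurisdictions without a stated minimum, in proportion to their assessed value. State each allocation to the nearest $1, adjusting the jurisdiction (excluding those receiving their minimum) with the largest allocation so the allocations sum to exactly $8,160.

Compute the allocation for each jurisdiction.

South District: $4,258 | Winslow Township: $1,700 | Upper Borough: $2,202

Minimums first: Winslow Township $1,700. Residual $6,460.
Residual split over remaining assessed value 587,645: South District 4,258.49 → $4,258; Upper Borough 2,201.51 → $2,202.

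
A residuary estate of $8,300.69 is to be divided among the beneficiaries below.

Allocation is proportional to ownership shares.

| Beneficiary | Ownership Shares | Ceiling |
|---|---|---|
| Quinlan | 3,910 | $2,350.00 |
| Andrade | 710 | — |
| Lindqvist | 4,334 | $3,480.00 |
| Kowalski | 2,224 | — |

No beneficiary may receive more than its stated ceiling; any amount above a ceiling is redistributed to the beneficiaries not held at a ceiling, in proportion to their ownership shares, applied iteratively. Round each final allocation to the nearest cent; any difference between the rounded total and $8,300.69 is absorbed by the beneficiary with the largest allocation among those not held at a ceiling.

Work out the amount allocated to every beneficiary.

Quinlan: $2,350.00 · Andrade: $597.88 · Lindqvist: $3,480.00 · Kowalski: $1,872.81

Ownership shares total: 11,178.
Unconstrained shares: Quinlan 2,903.5335; Andrade 527.2401; Lindqvist 3,218.3924; Kowalski 1,651.5239.
Held at cap: Quinlan ($2,350.00); remaining pool $5,950.69 reallocated over remaining ownership shares 7,268.
Held at cap: Lindqvist ($3,480.00); remaining pool $2,470.69 reallocated over remaining ownership shares 2,934.
Shares after redistribution: Andrade 597.8834 → $597.88; Kowalski 1,872.8066 → $1,872.81.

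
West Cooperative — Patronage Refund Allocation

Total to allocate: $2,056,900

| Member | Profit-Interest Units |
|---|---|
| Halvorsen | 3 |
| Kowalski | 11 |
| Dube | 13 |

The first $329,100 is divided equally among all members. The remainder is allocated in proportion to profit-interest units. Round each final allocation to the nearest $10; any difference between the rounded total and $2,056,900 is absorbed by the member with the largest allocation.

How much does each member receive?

Halvorsen: $301,680 | Kowalski: $813,620 | Dube: $941,600

First tranche $329,100 split equally: $109,700 each.
Remainder $1,727,800 by profit-interest units (total 27): Halvorsen 191,977.78 → $191,980; Kowalski 703,918.52 → $703,920; Dube 831,903.70 → $831,900.
Totals: Halvorsen $109,700 + $191,980 = $301,680; Kowalski $109,700 + $703,920 = $813,620; Dube $109,700 + $831,900 = $941,600.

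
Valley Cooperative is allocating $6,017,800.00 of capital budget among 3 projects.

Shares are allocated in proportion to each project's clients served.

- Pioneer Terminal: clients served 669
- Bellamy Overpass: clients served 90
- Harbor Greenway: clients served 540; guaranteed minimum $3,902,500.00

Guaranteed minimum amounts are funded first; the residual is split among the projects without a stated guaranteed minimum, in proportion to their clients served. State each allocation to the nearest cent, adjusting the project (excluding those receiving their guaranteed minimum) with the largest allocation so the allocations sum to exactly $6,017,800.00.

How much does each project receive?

Pioneer Terminal: $1,864,473.91; Bellamy Overpass: $250,826.09; Harbor Greenway: $3,902,500.00

Fund the minimums — Harbor Greenway $3,902,500.00. Residual $2,115,300.00.
Residual split over remaining clients served 759: Pioneer Terminal 1,864,473.9130 → $1,864,473.91; Bellamy Overpass 250,826.0870 → $250,826.09.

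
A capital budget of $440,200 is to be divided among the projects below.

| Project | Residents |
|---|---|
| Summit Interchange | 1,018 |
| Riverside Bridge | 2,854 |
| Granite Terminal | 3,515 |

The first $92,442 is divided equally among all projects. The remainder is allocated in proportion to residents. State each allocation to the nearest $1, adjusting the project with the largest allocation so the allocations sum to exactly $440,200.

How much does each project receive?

Equal tier: $92,442 ÷ 3 = $30,814 apiece.
Remainder $347,758 by residents (total 7,387): Summit Interchange 47,924.41 → $47,924; Riverside Bridge 134,357.84 → $134,358; Granite Terminal 165,475.75 → $165,476.
Totals: Summit Interchange $30,814 + $47,924 = $78,738; Riverside Bridge $30,814 + $134,358 = $165,172; Granite Terminal $30,814 + $165,476 = $196,290.

Summit Interchange: $78,738 | Riverside Bridge: $165,172 | Granite Terminal: $196,290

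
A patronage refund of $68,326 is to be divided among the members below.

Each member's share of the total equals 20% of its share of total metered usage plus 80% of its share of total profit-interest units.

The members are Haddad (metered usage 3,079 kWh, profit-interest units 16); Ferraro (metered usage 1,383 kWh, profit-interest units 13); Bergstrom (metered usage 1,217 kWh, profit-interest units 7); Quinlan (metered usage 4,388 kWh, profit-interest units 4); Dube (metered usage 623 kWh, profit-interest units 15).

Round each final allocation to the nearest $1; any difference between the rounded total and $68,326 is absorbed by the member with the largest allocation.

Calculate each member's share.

Haddad: $19,836; Ferraro: $14,688; Bergstrom: $8,513; Quinlan: $9,585; Dube: $15,704

Metered usage total 10,690; profit-interest units total 55.
Combined weights (20% metered usage + 80% profit-interest units): Haddad 0.2903; Ferraro 0.2150; Bergstrom 0.1246; Quinlan 0.1403; Dube 0.2298.
Pro-rata amounts: Haddad 19,837.26; Ferraro 14,687.74; Bergstrom 8,512.54; Quinlan 9,584.58; Dube 15,703.88.
At nearest $1: Haddad $19,837; Ferraro $14,688; Bergstrom $8,513; Quinlan $9,585; Dube $15,704. Sum = $68,327.
Difference $68,326 − $68,327 = −$1 applied to largest allocation (Haddad): Haddad becomes $19,836.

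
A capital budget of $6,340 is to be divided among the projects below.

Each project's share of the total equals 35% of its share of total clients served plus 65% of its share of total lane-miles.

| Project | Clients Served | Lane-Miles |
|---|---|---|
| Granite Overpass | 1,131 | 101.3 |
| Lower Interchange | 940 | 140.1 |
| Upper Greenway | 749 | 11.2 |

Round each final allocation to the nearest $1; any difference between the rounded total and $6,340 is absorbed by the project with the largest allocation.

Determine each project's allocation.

Granite Overpass: $2,543 · Lower Interchange: $3,025 · Upper Greenway: $772

Totals — clients served 2,820, lane-miles 252.6.
Blended shares (35% clients served + 65% lane-miles): Granite Overpass 0.4010; Lower Interchange 0.4772; Upper Greenway 0.1218.
Proportional shares: Granite Overpass 2,542.60; Lower Interchange 3,025.30; Upper Greenway 772.09.
At nearest $1: Granite Overpass $2,543; Lower Interchange $3,025; Upper Greenway $772. Sum = $6,340.
Rounded total matches; no reconciliation needed.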